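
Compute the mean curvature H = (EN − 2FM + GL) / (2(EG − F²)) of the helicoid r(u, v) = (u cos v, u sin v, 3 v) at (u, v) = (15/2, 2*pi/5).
H = 0

With E = 1, F = 0, G = u^2 + 9, L = 0, M = -3/sqrt(u^2 + 9), N = 0, assemble
  H = (EN − 2FM + GL) / (2(EG − F²)) = 0.
At (u, v) = (15/2, 2*pi/5): H = 0.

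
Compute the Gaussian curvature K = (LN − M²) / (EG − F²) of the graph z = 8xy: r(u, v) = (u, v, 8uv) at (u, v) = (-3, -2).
K = -64/693889

Coefficients of the first fundamental form: E = 64*v^2 + 1, F = 64*u*v, G = 64*u^2 + 1.
Coefficients of the second fundamental form: L = 0, M = 8/sqrt(64*u^2 + 64*v^2 + 1), N = 0.
Assemble K = (LN − M²)/(EG − F²) = -64/(4096*u^4 + 8192*u^2*v^2 + 128*u^2 + 4096*v^4 + 128*v^2 + 1). At (u, v) = (-3, -2): K = -64/693889.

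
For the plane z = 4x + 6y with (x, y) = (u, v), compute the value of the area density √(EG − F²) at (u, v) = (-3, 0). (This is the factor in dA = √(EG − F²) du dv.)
√(EG − F²)|_{(-3, 0)} = sqrt(53)

E = 17, F = 24, G = 37, so EG − F² = 53. Taking the positive square root: √(EG − F²) = sqrt(53). At (u, v) = (-3, 0): sqrt(53).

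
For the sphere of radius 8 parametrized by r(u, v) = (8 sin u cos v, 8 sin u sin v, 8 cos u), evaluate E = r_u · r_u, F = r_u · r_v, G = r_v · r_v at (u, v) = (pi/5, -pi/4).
E = 64;  F = 0;  G = 40 - 8*sqrt(5)

Partials: r_u = (8*cos(u)*cos(v), 8*sin(v)*cos(u), -8*sin(u)), r_v = (-8*sin(u)*sin(v), 8*sin(u)*cos(v), 0). As functions of (u, v):
  E = r_u · r_u = 64,
  F = r_u · r_v = 0,
  G = r_v · r_v = 64*sin(u)^2.
Evaluating at (u, v) = (pi/5, -pi/4): E = 64, F = 0, G = 40 - 8*sqrt(5).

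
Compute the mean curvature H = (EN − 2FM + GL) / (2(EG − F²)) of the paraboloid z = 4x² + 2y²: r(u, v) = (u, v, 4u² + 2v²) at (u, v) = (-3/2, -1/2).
H = 310*sqrt(149)/22201

With E = 64*u^2 + 1, F = 32*u*v, G = 16*v^2 + 1, L = 8/sqrt(64*u^2 + 16*v^2 + 1), M = 0, N = 4/sqrt(64*u^2 + 16*v^2 + 1), assemble
  H = (EN − 2FM + GL) / (2(EG − F²)) = 2*(64*u^2 + 32*v^2 + 3)/(64*u^2 + 16*v^2 + 1)^(3/2).
At (u, v) = (-3/2, -1/2): H = 310*sqrt(149)/22201.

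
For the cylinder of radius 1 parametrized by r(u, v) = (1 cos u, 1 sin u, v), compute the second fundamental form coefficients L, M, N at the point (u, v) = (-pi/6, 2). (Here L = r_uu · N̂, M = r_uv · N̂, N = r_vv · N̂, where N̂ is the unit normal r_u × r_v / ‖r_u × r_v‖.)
L = -1;  M = 0;  N = 0

Compute the unit normal N̂(u, v) = (cos(u), sin(u), 0), and the second partials r_uu, r_uv, r_vv. Take dot products:
  L(u, v) = r_uu · N̂ = -1,
  M(u, v) = r_uv · N̂ = 0,
  N(u, v) = r_vv · N̂ = 0.
Evaluating at (u, v) = (-pi/6, 2):
  L = -1, M = 0, N = 0.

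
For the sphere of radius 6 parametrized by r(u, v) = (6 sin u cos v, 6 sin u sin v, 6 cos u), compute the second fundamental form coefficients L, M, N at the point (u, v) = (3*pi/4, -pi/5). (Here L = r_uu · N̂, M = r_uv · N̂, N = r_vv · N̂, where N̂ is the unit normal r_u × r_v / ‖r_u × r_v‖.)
L = -6;  M = 0;  N = -3

Compute the unit normal N̂(u, v) = (sin(u)^2*cos(v)/Abs(sin(u)), sin(u)^2*sin(v)/Abs(sin(u)), sin(2*u)/(2*Abs(sin(u)))), and the second partials r_uu, r_uv, r_vv. Take dot products:
  L(u, v) = r_uu · N̂ = -6*sin(u)/Abs(sin(u)),
  M(u, v) = r_uv · N̂ = 0,
  N(u, v) = r_vv · N̂ = -6*sin(u)^3/Abs(sin(u)).
Evaluating at (u, v) = (3*pi/4, -pi/5):
  L = -6, M = 0, N = -3.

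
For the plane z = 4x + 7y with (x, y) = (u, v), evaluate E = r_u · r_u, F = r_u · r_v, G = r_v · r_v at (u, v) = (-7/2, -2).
E = 17;  F = 28;  G = 50

Partials: r_u = (1, 0, 4), r_v = (0, 1, 7). As functions of (u, v):
  E = r_u · r_u = 17,
  F = r_u · r_v = 28,
  G = r_v · r_v = 50.
Evaluating at (u, v) = (-7/2, -2): E = 17, F = 28, G = 50.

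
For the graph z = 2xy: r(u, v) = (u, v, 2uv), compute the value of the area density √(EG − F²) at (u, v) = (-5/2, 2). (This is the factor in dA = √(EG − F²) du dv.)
√(EG − F²)|_{(-5/2, 2)} = sqrt(42)

E = 4*v^2 + 1, F = 4*u*v, G = 4*u^2 + 1, so EG − F² = 4*u^2 + 4*v^2 + 1. Taking the positive square root: √(EG − F²) = sqrt(4*u^2 + 4*v^2 + 1). At (u, v) = (-5/2, 2): sqrt(42).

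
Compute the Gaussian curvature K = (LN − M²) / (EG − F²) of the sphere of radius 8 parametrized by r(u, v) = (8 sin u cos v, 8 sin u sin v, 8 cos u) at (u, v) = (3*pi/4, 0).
K = 1/64

Coefficients of the first fundamental form: E = 64, F = 0, G = 64*sin(u)^2.
Coefficients of the second fundamental form: L = -8*sin(u)/Abs(sin(u)), M = 0, N = -8*sin(u)^3/Abs(sin(u)).
Assemble K = (LN − M²)/(EG − F²) = 1/64. At (u, v) = (3*pi/4, 0): K = 1/64.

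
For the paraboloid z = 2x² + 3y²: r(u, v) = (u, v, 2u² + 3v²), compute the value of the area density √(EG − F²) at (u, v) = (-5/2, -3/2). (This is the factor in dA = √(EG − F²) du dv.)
√(EG − F²)|_{(-5/2, -3/2)} = sqrt(182)

E = 16*u^2 + 1, F = 24*u*v, G = 36*v^2 + 1, so EG − F² = 16*u^2 + 36*v^2 + 1. Taking the positive square root: √(EG − F²) = sqrt(16*u^2 + 36*v^2 + 1). At (u, v) = (-5/2, -3/2): sqrt(182).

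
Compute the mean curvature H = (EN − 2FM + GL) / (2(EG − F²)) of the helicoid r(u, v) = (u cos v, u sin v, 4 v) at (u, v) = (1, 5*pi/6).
H = 0

With E = 1, F = 0, G = u^2 + 16, L = 0, M = -4/sqrt(u^2 + 16), N = 0, assemble
  H = (EN − 2FM + GL) / (2(EG − F²)) = 0.
At (u, v) = (1, 5*pi/6): H = 0.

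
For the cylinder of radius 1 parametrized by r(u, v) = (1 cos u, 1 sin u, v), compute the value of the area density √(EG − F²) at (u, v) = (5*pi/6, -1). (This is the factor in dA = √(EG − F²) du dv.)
√(EG − F²)|_{(5*pi/6, -1)} = 1

E = 1, F = 0, G = 1, so EG − F² = 1. Taking the positive square root: √(EG − F²) = 1. At (u, v) = (5*pi/6, -1): 1.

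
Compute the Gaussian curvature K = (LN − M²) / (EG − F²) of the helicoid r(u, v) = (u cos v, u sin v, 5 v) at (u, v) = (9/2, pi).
K = -400/32761

Coefficients of the first fundamental form: E = 1, F = 0, G = u^2 + 25.
Coefficients of the second fundamental form: L = 0, M = -5/sqrt(u^2 + 25), N = 0.
Assemble K = (LN − M²)/(EG − F²) = -25/(u^2 + 25)^2. At (u, v) = (9/2, pi): K = -400/32761.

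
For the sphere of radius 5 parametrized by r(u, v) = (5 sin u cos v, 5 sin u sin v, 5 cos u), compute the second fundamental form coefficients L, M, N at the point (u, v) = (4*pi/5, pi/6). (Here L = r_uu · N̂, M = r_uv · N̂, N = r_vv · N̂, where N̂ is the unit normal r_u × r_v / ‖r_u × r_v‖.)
L = -5;  M = 0;  N = -25/8 + 5*sqrt(5)/8

Compute the unit normal N̂(u, v) = (sin(u)^2*cos(v)/Abs(sin(u)), sin(u)^2*sin(v)/Abs(sin(u)), sin(2*u)/(2*Abs(sin(u)))), and the second partials r_uu, r_uv, r_vv. Take dot products:
  L(u, v) = r_uu · N̂ = -5*sin(u)/Abs(sin(u)),
  M(u, v) = r_uv · N̂ = 0,
  N(u, v) = r_vv · N̂ = -5*sin(u)^3/Abs(sin(u)).
Evaluating at (u, v) = (4*pi/5, pi/6):
  L = -5, M = 0, N = -25/8 + 5*sqrt(5)/8.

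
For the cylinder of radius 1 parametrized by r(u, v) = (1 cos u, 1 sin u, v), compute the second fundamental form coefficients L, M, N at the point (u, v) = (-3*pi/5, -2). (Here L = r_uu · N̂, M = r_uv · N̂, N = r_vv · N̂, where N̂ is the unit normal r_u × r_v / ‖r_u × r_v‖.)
L = -1;  M = 0;  N = 0

Compute the unit normal N̂(u, v) = (cos(u), sin(u), 0), and the second partials r_uu, r_uv, r_vv. Take dot products:
  L(u, v) = r_uu · N̂ = -1,
  M(u, v) = r_uv · N̂ = 0,
  N(u, v) = r_vv · N̂ = 0.
Evaluating at (u, v) = (-3*pi/5, -2):
  L = -1, M = 0, N = 0.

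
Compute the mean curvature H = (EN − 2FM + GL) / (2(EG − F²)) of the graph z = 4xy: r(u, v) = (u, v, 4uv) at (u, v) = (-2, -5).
H = -128*sqrt(465)/43245

With E = 16*v^2 + 1, F = 16*u*v, G = 16*u^2 + 1, L = 0, M = 4/sqrt(16*u^2 + 16*v^2 + 1), N = 0, assemble
  H = (EN − 2FM + GL) / (2(EG − F²)) = -64*u*v/(16*u^2 + 16*v^2 + 1)^(3/2).
At (u, v) = (-2, -5): H = -128*sqrt(465)/43245.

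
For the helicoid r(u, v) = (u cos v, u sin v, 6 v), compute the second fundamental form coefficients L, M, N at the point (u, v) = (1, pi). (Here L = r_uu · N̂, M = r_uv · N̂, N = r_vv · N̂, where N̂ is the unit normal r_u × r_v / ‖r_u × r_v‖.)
L = 0;  M = -6*sqrt(37)/37;  N = 0

Compute the unit normal N̂(u, v) = (6*sin(v)/sqrt(u^2 + 36), -6*cos(v)/sqrt(u^2 + 36), u/sqrt(u^2 + 36)), and the second partials r_uu, r_uv, r_vv. Take dot products:
  L(u, v) = r_uu · N̂ = 0,
  M(u, v) = r_uv · N̂ = -6/sqrt(u^2 + 36),
  N(u, v) = r_vv · N̂ = 0.
Evaluating at (u, v) = (1, pi):
  L = 0, M = -6*sqrt(37)/37, N = 0.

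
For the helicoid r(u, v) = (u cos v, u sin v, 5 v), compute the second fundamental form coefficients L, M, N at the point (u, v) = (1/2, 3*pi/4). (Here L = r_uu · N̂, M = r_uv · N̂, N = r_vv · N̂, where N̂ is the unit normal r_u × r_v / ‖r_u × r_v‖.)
L = 0;  M = -10*sqrt(101)/101;  N = 0

Compute the unit normal N̂(u, v) = (5*sin(v)/sqrt(u^2 + 25), -5*cos(v)/sqrt(u^2 + 25), u/sqrt(u^2 + 25)), and the second partials r_uu, r_uv, r_vv. Take dot products:
  L(u, v) = r_uu · N̂ = 0,
  M(u, v) = r_uv · N̂ = -5/sqrt(u^2 + 25),
  N(u, v) = r_vv · N̂ = 0.
Evaluating at (u, v) = (1/2, 3*pi/4):
  L = 0, M = -10*sqrt(101)/101, N = 0.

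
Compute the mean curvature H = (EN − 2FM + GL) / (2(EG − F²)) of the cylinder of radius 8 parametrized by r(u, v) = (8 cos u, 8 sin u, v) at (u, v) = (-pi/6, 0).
H = -1/16

With E = 64, F = 0, G = 1, L = -8, M = 0, N = 0, assemble
  H = (EN − 2FM + GL) / (2(EG − F²)) = -1/16.
At (u, v) = (-pi/6, 0): H = -1/16.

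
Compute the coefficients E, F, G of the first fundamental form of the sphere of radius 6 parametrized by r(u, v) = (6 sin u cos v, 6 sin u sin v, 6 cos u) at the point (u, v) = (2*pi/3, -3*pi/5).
E = 36;  F = 0;  G = 27

Partials: r_u = (6*cos(u)*cos(v), 6*sin(v)*cos(u), -6*sin(u)), r_v = (-6*sin(u)*sin(v), 6*sin(u)*cos(v), 0). As functions of (u, v):
  E = r_u · r_u = 36,
  F = r_u · r_v = 0,
  G = r_v · r_v = 36*sin(u)^2.
Evaluating at (u, v) = (2*pi/3, -3*pi/5): E = 36, F = 0, G = 27.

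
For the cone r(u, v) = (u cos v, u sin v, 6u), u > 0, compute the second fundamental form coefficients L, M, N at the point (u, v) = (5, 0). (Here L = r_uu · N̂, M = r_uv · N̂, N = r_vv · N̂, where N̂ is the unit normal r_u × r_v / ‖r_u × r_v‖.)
L = 0;  M = 0;  N = 30*sqrt(37)/37

Compute the unit normal N̂(u, v) = (-6*sqrt(37)*u*cos(v)/(37*Abs(u)), -6*sqrt(37)*u*sin(v)/(37*Abs(u)), sqrt(37)*u/(37*Abs(u))), and the second partials r_uu, r_uv, r_vv. Take dot products:
  L(u, v) = r_uu · N̂ = 0,
  M(u, v) = r_uv · N̂ = 0,
  N(u, v) = r_vv · N̂ = 6*sqrt(37)*u^2/(37*Abs(u)).
Evaluating at (u, v) = (5, 0):
  L = 0, M = 0, N = 30*sqrt(37)/37.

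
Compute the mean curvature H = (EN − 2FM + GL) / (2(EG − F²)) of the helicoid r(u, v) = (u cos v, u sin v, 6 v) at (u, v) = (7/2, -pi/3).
H = 0

With E = 1, F = 0, G = u^2 + 36, L = 0, M = -6/sqrt(u^2 + 36), N = 0, assemble
  H = (EN − 2FM + GL) / (2(EG − F²)) = 0.
At (u, v) = (7/2, -pi/3): H = 0.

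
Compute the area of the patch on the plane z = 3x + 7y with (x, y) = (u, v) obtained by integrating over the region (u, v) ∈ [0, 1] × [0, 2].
Area = 2*sqrt(59)

Area = ∫∫ √(EG − F²) du dv with √(EG − F²) = sqrt(59). Integrating over [0, 1] × [0, 2] gives 2*sqrt(59).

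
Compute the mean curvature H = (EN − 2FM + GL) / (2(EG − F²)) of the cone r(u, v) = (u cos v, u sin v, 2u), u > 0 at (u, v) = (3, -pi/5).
H = sqrt(5)/15

With E = 5, F = 0, G = u^2, L = 0, M = 0, N = 2*sqrt(5)*u^2/(5*Abs(u)), assemble
  H = (EN − 2FM + GL) / (2(EG − F²)) = sqrt(5)/(5*Abs(u)).
At (u, v) = (3, -pi/5): H = sqrt(5)/15.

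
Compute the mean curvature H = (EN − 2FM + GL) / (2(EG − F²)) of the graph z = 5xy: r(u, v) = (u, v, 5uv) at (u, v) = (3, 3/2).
H = -4500*sqrt(1129)/1274641

With E = 25*v^2 + 1, F = 25*u*v, G = 25*u^2 + 1, L = 0, M = 5/sqrt(25*u^2 + 25*v^2 + 1), N = 0, assemble
  H = (EN − 2FM + GL) / (2(EG − F²)) = -125*u*v/(25*u^2 + 25*v^2 + 1)^(3/2).
At (u, v) = (3, 3/2): H = -4500*sqrt(1129)/1274641.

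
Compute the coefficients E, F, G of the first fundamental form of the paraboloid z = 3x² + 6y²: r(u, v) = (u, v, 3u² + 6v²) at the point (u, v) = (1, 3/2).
E = 37;  F = 108;  G = 325

Partials: r_u = (1, 0, 6*u), r_v = (0, 1, 12*v). As functions of (u, v):
  E = r_u · r_u = 36*u^2 + 1,
  F = r_u · r_v = 72*u*v,
  G = r_v · r_v = 144*v^2 + 1.
Evaluating at (u, v) = (1, 3/2): E = 37, F = 108, G = 325.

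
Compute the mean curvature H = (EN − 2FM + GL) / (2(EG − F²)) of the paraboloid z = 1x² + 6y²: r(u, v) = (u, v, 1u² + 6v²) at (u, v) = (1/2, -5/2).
H = 83*sqrt(902)/73964

With E = 4*u^2 + 1, F = 24*u*v, G = 144*v^2 + 1, L = 2/sqrt(4*u^2 + 144*v^2 + 1), M = 0, N = 12/sqrt(4*u^2 + 144*v^2 + 1), assemble
  H = (EN − 2FM + GL) / (2(EG − F²)) = (24*u^2 + 144*v^2 + 7)/(4*u^2 + 144*v^2 + 1)^(3/2).
At (u, v) = (1/2, -5/2): H = 83*sqrt(902)/73964.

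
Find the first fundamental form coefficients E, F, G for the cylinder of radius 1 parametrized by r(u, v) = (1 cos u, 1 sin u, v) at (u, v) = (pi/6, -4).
E = 1;  F = 0;  G = 1

Partials: r_u = (-sin(u), cos(u), 0), r_v = (0, 0, 1). As functions of (u, v):
  E = r_u · r_u = 1,
  F = r_u · r_v = 0,
  G = r_v · r_v = 1.
Evaluating at (u, v) = (pi/6, -4): E = 1, F = 0, G = 1.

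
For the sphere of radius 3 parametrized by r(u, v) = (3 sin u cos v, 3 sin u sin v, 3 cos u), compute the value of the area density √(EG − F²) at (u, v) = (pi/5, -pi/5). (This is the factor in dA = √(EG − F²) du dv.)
√(EG − F²)|_{(pi/5, -pi/5)} = 9*sqrt(10 - 2*sqrt(5))/4

E = 9, F = 0, G = 9*sin(u)^2, so EG − F² = 81*sin(u)^2. Taking the positive square root: √(EG − F²) = 9*Abs(sin(u)). At (u, v) = (pi/5, -pi/5): 9*sqrt(10 - 2*sqrt(5))/4.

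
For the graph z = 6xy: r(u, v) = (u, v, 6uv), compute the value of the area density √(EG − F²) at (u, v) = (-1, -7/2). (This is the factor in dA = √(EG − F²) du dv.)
√(EG − F²)|_{(-1, -7/2)} = sqrt(478)

E = 36*v^2 + 1, F = 36*u*v, G = 36*u^2 + 1, so EG − F² = 36*u^2 + 36*v^2 + 1. Taking the positive square root: √(EG − F²) = sqrt(36*u^2 + 36*v^2 + 1). At (u, v) = (-1, -7/2): sqrt(478).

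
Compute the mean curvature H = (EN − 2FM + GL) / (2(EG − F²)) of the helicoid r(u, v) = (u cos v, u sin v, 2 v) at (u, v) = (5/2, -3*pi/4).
H = 0

With E = 1, F = 0, G = u^2 + 4, L = 0, M = -2/sqrt(u^2 + 4), N = 0, assemble
  H = (EN − 2FM + GL) / (2(EG − F²)) = 0.
At (u, v) = (5/2, -3*pi/4): H = 0.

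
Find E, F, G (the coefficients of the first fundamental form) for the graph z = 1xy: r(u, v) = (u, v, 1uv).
E = v^2 + 1;  F = u*v;  G = u^2 + 1

Compute partials: r_u = (1, 0, v), r_v = (0, 1, u). Then
  E = r_u · r_u = v^2 + 1,
  F = r_u · r_v = u*v,
  G = r_v · r_v = u^2 + 1.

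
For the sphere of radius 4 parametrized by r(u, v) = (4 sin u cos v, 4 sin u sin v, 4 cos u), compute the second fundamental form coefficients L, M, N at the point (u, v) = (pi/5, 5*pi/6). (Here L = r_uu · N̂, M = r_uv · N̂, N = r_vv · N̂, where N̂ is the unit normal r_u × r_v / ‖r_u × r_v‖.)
L = -4;  M = 0;  N = -5/2 + sqrt(5)/2

Compute the unit normal N̂(u, v) = (sin(u)^2*cos(v)/Abs(sin(u)), sin(u)^2*sin(v)/Abs(sin(u)), sin(2*u)/(2*Abs(sin(u)))), and the second partials r_uu, r_uv, r_vv. Take dot products:
  L(u, v) = r_uu · N̂ = -4*sin(u)/Abs(sin(u)),
  M(u, v) = r_uv · N̂ = 0,
  N(u, v) = r_vv · N̂ = -4*sin(u)^3/Abs(sin(u)).
Evaluating at (u, v) = (pi/5, 5*pi/6):
  L = -4, M = 0, N = -5/2 + sqrt(5)/2.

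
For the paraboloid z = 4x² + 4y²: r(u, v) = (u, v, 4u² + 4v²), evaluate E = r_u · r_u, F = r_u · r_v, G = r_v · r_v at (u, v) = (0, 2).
E = 1;  F = 0;  G = 257

Partials: r_u = (1, 0, 8*u), r_v = (0, 1, 8*v). As functions of (u, v):
  E = r_u · r_u = 64*u^2 + 1,
  F = r_u · r_v = 64*u*v,
  G = r_v · r_v = 64*v^2 + 1.
Evaluating at (u, v) = (0, 2): E = 1, F = 0, G = 257.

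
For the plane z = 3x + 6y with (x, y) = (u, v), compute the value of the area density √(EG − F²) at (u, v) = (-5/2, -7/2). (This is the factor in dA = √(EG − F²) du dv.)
√(EG − F²)|_{(-5/2, -7/2)} = sqrt(46)

E = 10, F = 18, G = 37, so EG − F² = 46. Taking the positive square root: √(EG − F²) = sqrt(46). At (u, v) = (-5/2, -7/2): sqrt(46).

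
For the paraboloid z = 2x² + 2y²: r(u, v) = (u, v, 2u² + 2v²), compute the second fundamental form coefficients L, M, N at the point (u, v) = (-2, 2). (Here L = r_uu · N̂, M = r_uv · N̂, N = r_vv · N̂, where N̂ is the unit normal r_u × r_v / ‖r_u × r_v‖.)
L = 4*sqrt(129)/129;  M = 0;  N = 4*sqrt(129)/129

Compute the unit normal N̂(u, v) = (-4*u/sqrt(16*u^2 + 16*v^2 + 1), -4*v/sqrt(16*u^2 + 16*v^2 + 1), 1/sqrt(16*u^2 + 16*v^2 + 1)), and the second partials r_uu, r_uv, r_vv. Take dot products:
  L(u, v) = r_uu · N̂ = 4/sqrt(16*u^2 + 16*v^2 + 1),
  M(u, v) = r_uv · N̂ = 0,
  N(u, v) = r_vv · N̂ = 4/sqrt(16*u^2 + 16*v^2 + 1).
Evaluating at (u, v) = (-2, 2):
  L = 4*sqrt(129)/129, M = 0, N = 4*sqrt(129)/129.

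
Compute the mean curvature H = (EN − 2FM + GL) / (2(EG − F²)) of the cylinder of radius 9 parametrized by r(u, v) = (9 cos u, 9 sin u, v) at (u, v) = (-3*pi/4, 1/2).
H = -1/18

With E = 81, F = 0, G = 1, L = -9, M = 0, N = 0, assemble
  H = (EN − 2FM + GL) / (2(EG − F²)) = -1/18.
At (u, v) = (-3*pi/4, 1/2): H = -1/18.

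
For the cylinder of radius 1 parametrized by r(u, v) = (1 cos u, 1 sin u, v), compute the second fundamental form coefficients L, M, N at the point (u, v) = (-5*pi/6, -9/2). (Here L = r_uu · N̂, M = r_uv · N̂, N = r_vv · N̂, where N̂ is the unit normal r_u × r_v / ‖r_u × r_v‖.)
L = -1;  M = 0;  N = 0

Compute the unit normal N̂(u, v) = (cos(u), sin(u), 0), and the second partials r_uu, r_uv, r_vv. Take dot products:
  L(u, v) = r_uu · N̂ = -1,
  M(u, v) = r_uv · N̂ = 0,
  N(u, v) = r_vv · N̂ = 0.
Evaluating at (u, v) = (-5*pi/6, -9/2):
  L = -1, M = 0, N = 0.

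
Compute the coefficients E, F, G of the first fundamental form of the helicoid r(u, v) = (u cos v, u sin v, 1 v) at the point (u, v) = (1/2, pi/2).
E = 1;  F = 0;  G = 5/4

Partials: r_u = (cos(v), sin(v), 0), r_v = (-u*sin(v), u*cos(v), 1). As functions of (u, v):
  E = r_u · r_u = 1,
  F = r_u · r_v = 0,
  G = r_v · r_v = u^2 + 1.
Evaluating at (u, v) = (1/2, pi/2): E = 1, F = 0, G = 5/4.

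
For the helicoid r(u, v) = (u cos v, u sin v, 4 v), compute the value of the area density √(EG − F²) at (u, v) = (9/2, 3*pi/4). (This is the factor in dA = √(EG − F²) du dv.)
√(EG − F²)|_{(9/2, 3*pi/4)} = sqrt(145)/2

E = 1, F = 0, G = u^2 + 16, so EG − F² = u^2 + 16. Taking the positive square root: √(EG − F²) = sqrt(u^2 + 16). At (u, v) = (9/2, 3*pi/4): sqrt(145)/2.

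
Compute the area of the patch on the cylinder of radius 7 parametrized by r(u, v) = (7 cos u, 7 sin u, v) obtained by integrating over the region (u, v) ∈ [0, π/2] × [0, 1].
Area = 7*pi/2

Area = ∫∫ √(EG − F²) du dv with √(EG − F²) = 7. Integrating over [0, π/2] × [0, 1] gives 7*pi/2.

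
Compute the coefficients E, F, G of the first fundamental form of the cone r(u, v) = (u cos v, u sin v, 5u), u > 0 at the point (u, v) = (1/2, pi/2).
E = 26;  F = 0;  G = 1/4

Partials: r_u = (cos(v), sin(v), 5), r_v = (-u*sin(v), u*cos(v), 0). As functions of (u, v):
  E = r_u · r_u = 26,
  F = r_u · r_v = 0,
  G = r_v · r_v = u^2.
Evaluating at (u, v) = (1/2, pi/2): E = 26, F = 0, G = 1/4.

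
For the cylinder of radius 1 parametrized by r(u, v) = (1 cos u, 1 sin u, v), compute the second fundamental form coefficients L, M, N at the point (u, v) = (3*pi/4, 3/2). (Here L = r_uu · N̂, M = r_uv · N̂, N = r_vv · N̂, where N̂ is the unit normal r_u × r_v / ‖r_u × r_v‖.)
L = -1;  M = 0;  N = 0

Compute the unit normal N̂(u, v) = (cos(u), sin(u), 0), and the second partials r_uu, r_uv, r_vv. Take dot products:
  L(u, v) = r_uu · N̂ = -1,
  M(u, v) = r_uv · N̂ = 0,
  N(u, v) = r_vv · N̂ = 0.
Evaluating at (u, v) = (3*pi/4, 3/2):
  L = -1, M = 0, N = 0.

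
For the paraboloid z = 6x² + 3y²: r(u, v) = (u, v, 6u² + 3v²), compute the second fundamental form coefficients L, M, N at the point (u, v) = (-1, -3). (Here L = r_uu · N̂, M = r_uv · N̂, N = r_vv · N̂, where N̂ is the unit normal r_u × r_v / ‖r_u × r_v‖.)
L = 12*sqrt(469)/469;  M = 0;  N = 6*sqrt(469)/469

Compute the unit normal N̂(u, v) = (-12*u/sqrt(144*u^2 + 36*v^2 + 1), -6*v/sqrt(144*u^2 + 36*v^2 + 1), 1/sqrt(144*u^2 + 36*v^2 + 1)), and the second partials r_uu, r_uv, r_vv. Take dot products:
  L(u, v) = r_uu · N̂ = 12/sqrt(144*u^2 + 36*v^2 + 1),
  M(u, v) = r_uv · N̂ = 0,
  N(u, v) = r_vv · N̂ = 6/sqrt(144*u^2 + 36*v^2 + 1).
Evaluating at (u, v) = (-1, -3):
  L = 12*sqrt(469)/469, M = 0, N = 6*sqrt(469)/469.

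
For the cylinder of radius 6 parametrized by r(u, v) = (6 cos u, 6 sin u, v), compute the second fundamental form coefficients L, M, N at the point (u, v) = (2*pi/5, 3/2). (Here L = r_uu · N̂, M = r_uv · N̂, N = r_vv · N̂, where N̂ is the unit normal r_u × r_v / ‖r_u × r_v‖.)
L = -6;  M = 0;  N = 0

Compute the unit normal N̂(u, v) = (cos(u), sin(u), 0), and the second partials r_uu, r_uv, r_vv. Take dot products:
  L(u, v) = r_uu · N̂ = -6,
  M(u, v) = r_uv · N̂ = 0,
  N(u, v) = r_vv · N̂ = 0.
Evaluating at (u, v) = (2*pi/5, 3/2):
  L = -6, M = 0, N = 0.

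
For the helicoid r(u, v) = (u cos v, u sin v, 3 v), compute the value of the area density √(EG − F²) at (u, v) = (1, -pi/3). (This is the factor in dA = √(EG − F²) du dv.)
√(EG − F²)|_{(1, -pi/3)} = sqrt(10)

E = 1, F = 0, G = u^2 + 9, so EG − F² = u^2 + 9. Taking the positive square root: √(EG − F²) = sqrt(u^2 + 9). At (u, v) = (1, -pi/3): sqrt(10).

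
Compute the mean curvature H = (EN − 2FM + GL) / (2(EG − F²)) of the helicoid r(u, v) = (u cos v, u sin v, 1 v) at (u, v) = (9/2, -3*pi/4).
H = 0

With E = 1, F = 0, G = u^2 + 1, L = 0, M = -1/sqrt(u^2 + 1), N = 0, assemble
  H = (EN − 2FM + GL) / (2(EG − F²)) = 0.
At (u, v) = (9/2, -3*pi/4): H = 0.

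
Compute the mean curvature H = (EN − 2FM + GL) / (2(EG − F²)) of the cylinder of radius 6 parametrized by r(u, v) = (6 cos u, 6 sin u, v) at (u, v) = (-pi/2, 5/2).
H = -1/12

With E = 36, F = 0, G = 1, L = -6, M = 0, N = 0, assemble
  H = (EN − 2FM + GL) / (2(EG − F²)) = -1/12.
At (u, v) = (-pi/2, 5/2): H = -1/12.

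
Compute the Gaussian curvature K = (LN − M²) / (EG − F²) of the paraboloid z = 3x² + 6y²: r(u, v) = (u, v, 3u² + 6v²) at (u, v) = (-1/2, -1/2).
K = 18/529

Coefficients of the first fundamental form: E = 36*u^2 + 1, F = 72*u*v, G = 144*v^2 + 1.
Coefficients of the second fundamental form: L = 6/sqrt(36*u^2 + 144*v^2 + 1), M = 0, N = 12/sqrt(36*u^2 + 144*v^2 + 1).
Assemble K = (LN − M²)/(EG − F²) = 72/(1296*u^4 + 10368*u^2*v^2 + 72*u^2 + 20736*v^4 + 288*v^2 + 1). At (u, v) = (-1/2, -1/2): K = 18/529.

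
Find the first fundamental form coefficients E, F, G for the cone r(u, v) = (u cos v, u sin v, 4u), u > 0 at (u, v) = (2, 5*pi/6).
E = 17;  F = 0;  G = 4

Partials: r_u = (cos(v), sin(v), 4), r_v = (-u*sin(v), u*cos(v), 0). As functions of (u, v):
  E = r_u · r_u = 17,
  F = r_u · r_v = 0,
  G = r_v · r_v = u^2.
Evaluating at (u, v) = (2, 5*pi/6): E = 17, F = 0, G = 4.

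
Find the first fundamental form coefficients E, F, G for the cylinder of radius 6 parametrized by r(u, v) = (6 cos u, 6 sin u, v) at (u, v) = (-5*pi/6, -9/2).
E = 36;  F = 0;  G = 1

Partials: r_u = (-6*sin(u), 6*cos(u), 0), r_v = (0, 0, 1). As functions of (u, v):
  E = r_u · r_u = 36,
  F = r_u · r_v = 0,
  G = r_v · r_v = 1.
Evaluating at (u, v) = (-5*pi/6, -9/2): E = 36, F = 0, G = 1.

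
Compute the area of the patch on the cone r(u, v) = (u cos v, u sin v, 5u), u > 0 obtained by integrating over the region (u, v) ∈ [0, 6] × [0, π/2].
Area = 9*sqrt(26)*pi

Area = ∫∫ √(EG − F²) du dv with √(EG − F²) = sqrt(26)*Abs(u). Integrating over [0, 6] × [0, π/2] gives 9*sqrt(26)*pi.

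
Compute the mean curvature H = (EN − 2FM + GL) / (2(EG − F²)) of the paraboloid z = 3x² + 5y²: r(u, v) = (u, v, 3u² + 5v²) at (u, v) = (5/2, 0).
H = 1133*sqrt(226)/51076

With E = 36*u^2 + 1, F = 60*u*v, G = 100*v^2 + 1, L = 6/sqrt(36*u^2 + 100*v^2 + 1), M = 0, N = 10/sqrt(36*u^2 + 100*v^2 + 1), assemble
  H = (EN − 2FM + GL) / (2(EG − F²)) = 4*(45*u^2 + 75*v^2 + 2)/(36*u^2 + 100*v^2 + 1)^(3/2).
At (u, v) = (5/2, 0): H = 1133*sqrt(226)/51076.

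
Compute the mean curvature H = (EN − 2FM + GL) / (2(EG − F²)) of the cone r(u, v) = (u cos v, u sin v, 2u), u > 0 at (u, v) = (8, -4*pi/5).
H = sqrt(5)/40

With E = 5, F = 0, G = u^2, L = 0, M = 0, N = 2*sqrt(5)*u^2/(5*Abs(u)), assemble
  H = (EN − 2FM + GL) / (2(EG − F²)) = sqrt(5)/(5*Abs(u)).
At (u, v) = (8, -4*pi/5): H = sqrt(5)/40.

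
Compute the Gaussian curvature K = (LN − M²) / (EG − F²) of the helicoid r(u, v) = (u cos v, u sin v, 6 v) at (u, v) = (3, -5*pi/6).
K = -4/225

Coefficients of the first fundamental form: E = 1, F = 0, G = u^2 + 36.
Coefficients of the second fundamental form: L = 0, M = -6/sqrt(u^2 + 36), N = 0.
Assemble K = (LN − M²)/(EG − F²) = -36/(u^2 + 36)^2. At (u, v) = (3, -5*pi/6): K = -4/225.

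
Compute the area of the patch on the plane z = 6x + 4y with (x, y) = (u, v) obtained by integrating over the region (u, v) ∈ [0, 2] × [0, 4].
Area = 8*sqrt(53)

Area = ∫∫ √(EG − F²) du dv with √(EG − F²) = sqrt(53). Integrating over [0, 2] × [0, 4] gives 8*sqrt(53).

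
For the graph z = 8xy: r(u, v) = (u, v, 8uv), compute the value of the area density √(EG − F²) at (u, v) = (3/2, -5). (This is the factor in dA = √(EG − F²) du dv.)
√(EG − F²)|_{(3/2, -5)} = sqrt(1745)

E = 64*v^2 + 1, F = 64*u*v, G = 64*u^2 + 1, so EG − F² = 64*u^2 + 64*v^2 + 1. Taking the positive square root: √(EG − F²) = sqrt(64*u^2 + 64*v^2 + 1). At (u, v) = (3/2, -5): sqrt(1745).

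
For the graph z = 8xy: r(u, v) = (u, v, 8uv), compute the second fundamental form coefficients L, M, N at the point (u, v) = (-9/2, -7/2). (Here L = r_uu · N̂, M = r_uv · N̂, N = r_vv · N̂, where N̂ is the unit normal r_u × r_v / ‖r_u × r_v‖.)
L = 0;  M = 8*sqrt(2081)/2081;  N = 0

Compute the unit normal N̂(u, v) = (-8*v/sqrt(64*u^2 + 64*v^2 + 1), -8*u/sqrt(64*u^2 + 64*v^2 + 1), 1/sqrt(64*u^2 + 64*v^2 + 1)), and the second partials r_uu, r_uv, r_vv. Take dot products:
  L(u, v) = r_uu · N̂ = 0,
  M(u, v) = r_uv · N̂ = 8/sqrt(64*u^2 + 64*v^2 + 1),
  N(u, v) = r_vv · N̂ = 0.
Evaluating at (u, v) = (-9/2, -7/2):
  L = 0, M = 8*sqrt(2081)/2081, N = 0.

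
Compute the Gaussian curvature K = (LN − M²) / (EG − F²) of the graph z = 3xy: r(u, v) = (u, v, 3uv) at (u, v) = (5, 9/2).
K = -144/2666689

Coefficients of the first fundamental form: E = 9*v^2 + 1, F = 9*u*v, G = 9*u^2 + 1.
Coefficients of the second fundamental form: L = 0, M = 3/sqrt(9*u^2 + 9*v^2 + 1), N = 0.
Assemble K = (LN − M²)/(EG − F²) = -9/(81*u^4 + 162*u^2*v^2 + 18*u^2 + 81*v^4 + 18*v^2 + 1). At (u, v) = (5, 9/2): K = -144/2666689.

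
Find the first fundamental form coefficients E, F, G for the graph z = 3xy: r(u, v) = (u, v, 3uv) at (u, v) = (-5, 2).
E = 37;  F = -90;  G = 226

Partials: r_u = (1, 0, 3*v), r_v = (0, 1, 3*u). As functions of (u, v):
  E = r_u · r_u = 9*v^2 + 1,
  F = r_u · r_v = 9*u*v,
  G = r_v · r_v = 9*u^2 + 1.
Evaluating at (u, v) = (-5, 2): E = 37, F = -90, G = 226.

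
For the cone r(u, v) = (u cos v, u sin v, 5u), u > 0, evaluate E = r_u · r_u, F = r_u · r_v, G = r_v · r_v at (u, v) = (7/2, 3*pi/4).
E = 26;  F = 0;  G = 49/4

Partials: r_u = (cos(v), sin(v), 5), r_v = (-u*sin(v), u*cos(v), 0). As functions of (u, v):
  E = r_u · r_u = 26,
  F = r_u · r_v = 0,
  G = r_v · r_v = u^2.
Evaluating at (u, v) = (7/2, 3*pi/4): E = 26, F = 0, G = 49/4.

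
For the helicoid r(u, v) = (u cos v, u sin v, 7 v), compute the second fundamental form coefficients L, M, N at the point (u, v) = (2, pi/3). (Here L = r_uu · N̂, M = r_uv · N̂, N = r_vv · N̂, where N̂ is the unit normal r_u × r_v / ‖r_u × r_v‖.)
L = 0;  M = -7*sqrt(53)/53;  N = 0

Compute the unit normal N̂(u, v) = (7*sin(v)/sqrt(u^2 + 49), -7*cos(v)/sqrt(u^2 + 49), u/sqrt(u^2 + 49)), and the second partials r_uu, r_uv, r_vv. Take dot products:
  L(u, v) = r_uu · N̂ = 0,
  M(u, v) = r_uv · N̂ = -7/sqrt(u^2 + 49),
  N(u, v) = r_vv · N̂ = 0.
Evaluating at (u, v) = (2, pi/3):
  L = 0, M = -7*sqrt(53)/53, N = 0.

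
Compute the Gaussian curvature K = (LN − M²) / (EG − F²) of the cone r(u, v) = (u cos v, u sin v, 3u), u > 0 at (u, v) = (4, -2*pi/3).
K = 0

Coefficients of the first fundamental form: E = 10, F = 0, G = u^2.
Coefficients of the second fundamental form: L = 0, M = 0, N = 3*sqrt(10)*u^2/(10*Abs(u)).
Assemble K = (LN − M²)/(EG − F²) = 0. At (u, v) = (4, -2*pi/3): K = 0.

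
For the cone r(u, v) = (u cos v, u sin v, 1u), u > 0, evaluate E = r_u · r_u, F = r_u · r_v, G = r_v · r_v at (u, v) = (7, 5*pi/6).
E = 2;  F = 0;  G = 49

Partials: r_u = (cos(v), sin(v), 1), r_v = (-u*sin(v), u*cos(v), 0). As functions of (u, v):
  E = r_u · r_u = 2,
  F = r_u · r_v = 0,
  G = r_v · r_v = u^2.
Evaluating at (u, v) = (7, 5*pi/6): E = 2, F = 0, G = 49.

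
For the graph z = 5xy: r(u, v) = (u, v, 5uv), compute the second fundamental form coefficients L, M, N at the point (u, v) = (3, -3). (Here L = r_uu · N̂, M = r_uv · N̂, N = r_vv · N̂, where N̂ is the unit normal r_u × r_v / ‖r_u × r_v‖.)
L = 0;  M = 5*sqrt(451)/451;  N = 0

Compute the unit normal N̂(u, v) = (-5*v/sqrt(25*u^2 + 25*v^2 + 1), -5*u/sqrt(25*u^2 + 25*v^2 + 1), 1/sqrt(25*u^2 + 25*v^2 + 1)), and the second partials r_uu, r_uv, r_vv. Take dot products:
  L(u, v) = r_uu · N̂ = 0,
  M(u, v) = r_uv · N̂ = 5/sqrt(25*u^2 + 25*v^2 + 1),
  N(u, v) = r_vv · N̂ = 0.
Evaluating at (u, v) = (3, -3):
  L = 0, M = 5*sqrt(451)/451, N = 0.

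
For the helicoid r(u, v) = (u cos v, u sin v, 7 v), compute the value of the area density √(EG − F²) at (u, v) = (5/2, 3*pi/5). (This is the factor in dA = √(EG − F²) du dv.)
√(EG − F²)|_{(5/2, 3*pi/5)} = sqrt(221)/2

E = 1, F = 0, G = u^2 + 49, so EG − F² = u^2 + 49. Taking the positive square root: √(EG − F²) = sqrt(u^2 + 49). At (u, v) = (5/2, 3*pi/5): sqrt(221)/2.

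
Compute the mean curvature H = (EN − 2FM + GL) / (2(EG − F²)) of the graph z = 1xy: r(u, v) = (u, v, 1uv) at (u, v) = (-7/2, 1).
H = 28*sqrt(57)/3249

With E = v^2 + 1, F = u*v, G = u^2 + 1, L = 0, M = 1/sqrt(u^2 + v^2 + 1), N = 0, assemble
  H = (EN − 2FM + GL) / (2(EG − F²)) = -u*v/(u^2 + v^2 + 1)^(3/2).
At (u, v) = (-7/2, 1): H = 28*sqrt(57)/3249.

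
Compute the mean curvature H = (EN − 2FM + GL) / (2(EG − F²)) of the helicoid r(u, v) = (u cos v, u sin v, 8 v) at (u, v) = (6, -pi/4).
H = 0

With E = 1, F = 0, G = u^2 + 64, L = 0, M = -8/sqrt(u^2 + 64), N = 0, assemble
  H = (EN − 2FM + GL) / (2(EG − F²)) = 0.
At (u, v) = (6, -pi/4): H = 0.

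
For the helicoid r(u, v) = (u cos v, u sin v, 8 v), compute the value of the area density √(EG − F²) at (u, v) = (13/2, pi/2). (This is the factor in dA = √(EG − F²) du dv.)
√(EG − F²)|_{(13/2, pi/2)} = 5*sqrt(17)/2

E = 1, F = 0, G = u^2 + 64, so EG − F² = u^2 + 64. Taking the positive square root: √(EG − F²) = sqrt(u^2 + 64). At (u, v) = (13/2, pi/2): 5*sqrt(17)/2.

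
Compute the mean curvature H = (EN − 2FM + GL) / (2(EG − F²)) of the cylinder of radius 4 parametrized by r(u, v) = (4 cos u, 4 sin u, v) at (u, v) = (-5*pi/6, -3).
H = -1/8

With E = 16, F = 0, G = 1, L = -4, M = 0, N = 0, assemble
  H = (EN − 2FM + GL) / (2(EG − F²)) = -1/8.
At (u, v) = (-5*pi/6, -3): H = -1/8.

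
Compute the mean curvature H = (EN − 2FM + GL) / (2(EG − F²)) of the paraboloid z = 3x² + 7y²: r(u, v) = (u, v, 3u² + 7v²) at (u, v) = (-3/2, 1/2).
H = 724*sqrt(131)/17161

With E = 36*u^2 + 1, F = 84*u*v, G = 196*v^2 + 1, L = 6/sqrt(36*u^2 + 196*v^2 + 1), M = 0, N = 14/sqrt(36*u^2 + 196*v^2 + 1), assemble
  H = (EN − 2FM + GL) / (2(EG − F²)) = 2*(126*u^2 + 294*v^2 + 5)/(36*u^2 + 196*v^2 + 1)^(3/2).
At (u, v) = (-3/2, 1/2): H = 724*sqrt(131)/17161.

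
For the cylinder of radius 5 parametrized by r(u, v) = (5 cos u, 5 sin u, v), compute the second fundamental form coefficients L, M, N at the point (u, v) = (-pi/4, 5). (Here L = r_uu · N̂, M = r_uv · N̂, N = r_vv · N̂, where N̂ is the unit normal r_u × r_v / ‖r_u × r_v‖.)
L = -5;  M = 0;  N = 0

Compute the unit normal N̂(u, v) = (cos(u), sin(u), 0), and the second partials r_uu, r_uv, r_vv. Take dot products:
  L(u, v) = r_uu · N̂ = -5,
  M(u, v) = r_uv · N̂ = 0,
  N(u, v) = r_vv · N̂ = 0.
Evaluating at (u, v) = (-pi/4, 5):
  L = -5, M = 0, N = 0.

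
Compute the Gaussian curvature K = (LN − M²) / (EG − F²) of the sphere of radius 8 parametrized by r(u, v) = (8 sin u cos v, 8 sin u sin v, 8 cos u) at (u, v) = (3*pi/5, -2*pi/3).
K = 1/64

Coefficients of the first fundamental form: E = 64, F = 0, G = 64*sin(u)^2.
Coefficients of the second fundamental form: L = -8*sin(u)/Abs(sin(u)), M = 0, N = -8*sin(u)^3/Abs(sin(u)).
Assemble K = (LN − M²)/(EG − F²) = 1/64. At (u, v) = (3*pi/5, -2*pi/3): K = 1/64.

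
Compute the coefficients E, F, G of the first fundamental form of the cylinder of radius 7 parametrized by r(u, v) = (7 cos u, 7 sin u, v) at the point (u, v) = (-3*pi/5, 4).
E = 49;  F = 0;  G = 1

Partials: r_u = (-7*sin(u), 7*cos(u), 0), r_v = (0, 0, 1). As functions of (u, v):
  E = r_u · r_u = 49,
  F = r_u · r_v = 0,
  G = r_v · r_v = 1.
Evaluating at (u, v) = (-3*pi/5, 4): E = 49, F = 0, G = 1.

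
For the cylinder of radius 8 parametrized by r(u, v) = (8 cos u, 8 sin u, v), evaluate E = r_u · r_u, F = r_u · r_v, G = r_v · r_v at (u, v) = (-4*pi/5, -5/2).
E = 64;  F = 0;  G = 1

Partials: r_u = (-8*sin(u), 8*cos(u), 0), r_v = (0, 0, 1). As functions of (u, v):
  E = r_u · r_u = 64,
  F = r_u · r_v = 0,
  G = r_v · r_v = 1.
Evaluating at (u, v) = (-4*pi/5, -5/2): E = 64, F = 0, G = 1.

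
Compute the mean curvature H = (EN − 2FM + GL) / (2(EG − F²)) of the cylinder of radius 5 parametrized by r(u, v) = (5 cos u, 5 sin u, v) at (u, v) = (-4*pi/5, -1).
H = -1/10

With E = 25, F = 0, G = 1, L = -5, M = 0, N = 0, assemble
  H = (EN − 2FM + GL) / (2(EG − F²)) = -1/10.
At (u, v) = (-4*pi/5, -1): H = -1/10.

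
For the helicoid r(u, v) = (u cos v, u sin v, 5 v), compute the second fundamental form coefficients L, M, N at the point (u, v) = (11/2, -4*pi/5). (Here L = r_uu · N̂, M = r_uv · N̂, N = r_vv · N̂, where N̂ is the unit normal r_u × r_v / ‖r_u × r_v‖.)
L = 0;  M = -10*sqrt(221)/221;  N = 0

Compute the unit normal N̂(u, v) = (5*sin(v)/sqrt(u^2 + 25), -5*cos(v)/sqrt(u^2 + 25), u/sqrt(u^2 + 25)), and the second partials r_uu, r_uv, r_vv. Take dot products:
  L(u, v) = r_uu · N̂ = 0,
  M(u, v) = r_uv · N̂ = -5/sqrt(u^2 + 25),
  N(u, v) = r_vv · N̂ = 0.
Evaluating at (u, v) = (11/2, -4*pi/5):
  L = 0, M = -10*sqrt(221)/221, N = 0.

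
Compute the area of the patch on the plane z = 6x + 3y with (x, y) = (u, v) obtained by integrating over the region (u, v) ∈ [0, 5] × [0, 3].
Area = 15*sqrt(46)

Area = ∫∫ √(EG − F²) du dv with √(EG − F²) = sqrt(46). Integrating over [0, 5] × [0, 3] gives 15*sqrt(46).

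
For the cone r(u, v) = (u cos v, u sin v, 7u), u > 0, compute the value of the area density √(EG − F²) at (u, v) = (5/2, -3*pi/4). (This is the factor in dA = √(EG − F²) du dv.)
√(EG − F²)|_{(5/2, -3*pi/4)} = 25*sqrt(2)/2

E = 50, F = 0, G = u^2, so EG − F² = 50*u^2. Taking the positive square root: √(EG − F²) = 5*sqrt(2)*Abs(u). At (u, v) = (5/2, -3*pi/4): 25*sqrt(2)/2.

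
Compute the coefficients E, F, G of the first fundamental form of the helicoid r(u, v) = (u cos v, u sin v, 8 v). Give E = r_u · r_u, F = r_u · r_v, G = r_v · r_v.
E = 1;  F = 0;  G = u^2 + 64

Compute partials: r_u = (cos(v), sin(v), 0), r_v = (-u*sin(v), u*cos(v), 8). Then
  E = r_u · r_u = 1,
  F = r_u · r_v = 0,
  G = r_v · r_v = u^2 + 64.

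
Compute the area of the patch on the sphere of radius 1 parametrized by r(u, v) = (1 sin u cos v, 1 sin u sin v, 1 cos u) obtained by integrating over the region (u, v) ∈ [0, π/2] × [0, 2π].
Area = 2*pi

Area = ∫∫ √(EG − F²) du dv with √(EG − F²) = Abs(sin(u)). Integrating over [0, π/2] × [0, 2π] gives 2*pi.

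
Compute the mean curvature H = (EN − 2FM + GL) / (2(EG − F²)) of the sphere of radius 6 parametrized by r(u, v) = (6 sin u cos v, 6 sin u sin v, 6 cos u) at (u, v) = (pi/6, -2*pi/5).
H = -1/6

With E = 36, F = 0, G = 36*sin(u)^2, L = -6*sin(u)/Abs(sin(u)), M = 0, N = -6*sin(u)^3/Abs(sin(u)), assemble
  H = (EN − 2FM + GL) / (2(EG − F²)) = -sin(u)/(6*Abs(sin(u))).
At (u, v) = (pi/6, -2*pi/5): H = -1/6.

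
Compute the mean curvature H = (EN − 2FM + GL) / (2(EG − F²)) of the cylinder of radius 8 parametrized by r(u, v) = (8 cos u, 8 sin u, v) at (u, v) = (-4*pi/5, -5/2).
H = -1/16

With E = 64, F = 0, G = 1, L = -8, M = 0, N = 0, assemble
  H = (EN − 2FM + GL) / (2(EG − F²)) = -1/16.
At (u, v) = (-4*pi/5, -5/2): H = -1/16.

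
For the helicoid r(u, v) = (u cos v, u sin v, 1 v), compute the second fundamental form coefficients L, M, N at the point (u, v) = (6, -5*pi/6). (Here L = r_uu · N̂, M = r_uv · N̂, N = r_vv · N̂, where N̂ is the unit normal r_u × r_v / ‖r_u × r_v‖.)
L = 0;  M = -sqrt(37)/37;  N = 0

Compute the unit normal N̂(u, v) = (sin(v)/sqrt(u^2 + 1), -cos(v)/sqrt(u^2 + 1), u/sqrt(u^2 + 1)), and the second partials r_uu, r_uv, r_vv. Take dot products:
  L(u, v) = r_uu · N̂ = 0,
  M(u, v) = r_uv · N̂ = -1/sqrt(u^2 + 1),
  N(u, v) = r_vv · N̂ = 0.
Evaluating at (u, v) = (6, -5*pi/6):
  L = 0, M = -sqrt(37)/37, N = 0.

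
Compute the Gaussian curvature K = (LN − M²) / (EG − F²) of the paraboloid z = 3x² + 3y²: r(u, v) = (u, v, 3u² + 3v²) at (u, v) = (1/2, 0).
K = 9/25

Coefficients of the first fundamental form: E = 36*u^2 + 1, F = 36*u*v, G = 36*v^2 + 1.
Coefficients of the second fundamental form: L = 6/sqrt(36*u^2 + 36*v^2 + 1), M = 0, N = 6/sqrt(36*u^2 + 36*v^2 + 1).
Assemble K = (LN − M²)/(EG − F²) = 36/(1296*u^4 + 2592*u^2*v^2 + 72*u^2 + 1296*v^4 + 72*v^2 + 1). At (u, v) = (1/2, 0): K = 9/25.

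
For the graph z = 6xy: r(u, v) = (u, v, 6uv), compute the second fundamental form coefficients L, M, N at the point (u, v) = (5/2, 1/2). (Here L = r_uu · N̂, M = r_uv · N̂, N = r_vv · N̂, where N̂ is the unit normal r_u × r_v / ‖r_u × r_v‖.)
L = 0;  M = 6*sqrt(235)/235;  N = 0

Compute the unit normal N̂(u, v) = (-6*v/sqrt(36*u^2 + 36*v^2 + 1), -6*u/sqrt(36*u^2 + 36*v^2 + 1), 1/sqrt(36*u^2 + 36*v^2 + 1)), and the second partials r_uu, r_uv, r_vv. Take dot products:
  L(u, v) = r_uu · N̂ = 0,
  M(u, v) = r_uv · N̂ = 6/sqrt(36*u^2 + 36*v^2 + 1),
  N(u, v) = r_vv · N̂ = 0.
Evaluating at (u, v) = (5/2, 1/2):
  L = 0, M = 6*sqrt(235)/235, N = 0.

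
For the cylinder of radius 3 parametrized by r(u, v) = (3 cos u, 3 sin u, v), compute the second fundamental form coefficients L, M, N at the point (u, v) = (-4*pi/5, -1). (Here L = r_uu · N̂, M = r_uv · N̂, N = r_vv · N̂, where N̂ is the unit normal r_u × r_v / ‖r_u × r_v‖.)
L = -3;  M = 0;  N = 0

Compute the unit normal N̂(u, v) = (cos(u), sin(u), 0), and the second partials r_uu, r_uv, r_vv. Take dot products:
  L(u, v) = r_uu · N̂ = -3,
  M(u, v) = r_uv · N̂ = 0,
  N(u, v) = r_vv · N̂ = 0.
Evaluating at (u, v) = (-4*pi/5, -1):
  L = -3, M = 0, N = 0.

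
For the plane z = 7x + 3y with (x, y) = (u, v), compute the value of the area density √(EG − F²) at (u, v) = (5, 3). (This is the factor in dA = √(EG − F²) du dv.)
√(EG − F²)|_{(5, 3)} = sqrt(59)

E = 50, F = 21, G = 10, so EG − F² = 59. Taking the positive square root: √(EG − F²) = sqrt(59). At (u, v) = (5, 3): sqrt(59).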